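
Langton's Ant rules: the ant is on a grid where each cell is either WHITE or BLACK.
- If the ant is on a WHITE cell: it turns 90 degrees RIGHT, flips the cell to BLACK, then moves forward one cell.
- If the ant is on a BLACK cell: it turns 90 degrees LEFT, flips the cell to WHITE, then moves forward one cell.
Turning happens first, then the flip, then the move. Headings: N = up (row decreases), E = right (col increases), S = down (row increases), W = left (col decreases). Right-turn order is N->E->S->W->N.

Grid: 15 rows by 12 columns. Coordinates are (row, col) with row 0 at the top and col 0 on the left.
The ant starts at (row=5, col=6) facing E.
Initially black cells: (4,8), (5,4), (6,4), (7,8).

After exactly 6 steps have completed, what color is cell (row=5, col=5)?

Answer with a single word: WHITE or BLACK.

Answer: BLACK

Derivation:
Step 1: on WHITE (5,6): turn R to S, flip to black, move to (6,6). |black|=5
Step 2: on WHITE (6,6): turn R to W, flip to black, move to (6,5). |black|=6
Step 3: on WHITE (6,5): turn R to N, flip to black, move to (5,5). |black|=7
Step 4: on WHITE (5,5): turn R to E, flip to black, move to (5,6). |black|=8
Step 5: on BLACK (5,6): turn L to N, flip to white, move to (4,6). |black|=7
Step 6: on WHITE (4,6): turn R to E, flip to black, move to (4,7). |black|=8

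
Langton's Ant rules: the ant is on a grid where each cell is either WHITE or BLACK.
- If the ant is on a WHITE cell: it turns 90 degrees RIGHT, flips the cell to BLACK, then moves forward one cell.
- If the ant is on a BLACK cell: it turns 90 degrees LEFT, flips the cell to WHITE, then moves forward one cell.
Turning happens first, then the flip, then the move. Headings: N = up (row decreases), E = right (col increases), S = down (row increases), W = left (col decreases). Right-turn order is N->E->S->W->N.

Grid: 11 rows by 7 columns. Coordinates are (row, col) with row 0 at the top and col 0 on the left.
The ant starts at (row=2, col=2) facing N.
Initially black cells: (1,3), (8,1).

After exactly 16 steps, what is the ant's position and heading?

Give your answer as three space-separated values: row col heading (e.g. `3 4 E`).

Step 1: on WHITE (2,2): turn R to E, flip to black, move to (2,3). |black|=3
Step 2: on WHITE (2,3): turn R to S, flip to black, move to (3,3). |black|=4
Step 3: on WHITE (3,3): turn R to W, flip to black, move to (3,2). |black|=5
Step 4: on WHITE (3,2): turn R to N, flip to black, move to (2,2). |black|=6
Step 5: on BLACK (2,2): turn L to W, flip to white, move to (2,1). |black|=5
Step 6: on WHITE (2,1): turn R to N, flip to black, move to (1,1). |black|=6
Step 7: on WHITE (1,1): turn R to E, flip to black, move to (1,2). |black|=7
Step 8: on WHITE (1,2): turn R to S, flip to black, move to (2,2). |black|=8
Step 9: on WHITE (2,2): turn R to W, flip to black, move to (2,1). |black|=9
Step 10: on BLACK (2,1): turn L to S, flip to white, move to (3,1). |black|=8
Step 11: on WHITE (3,1): turn R to W, flip to black, move to (3,0). |black|=9
Step 12: on WHITE (3,0): turn R to N, flip to black, move to (2,0). |black|=10
Step 13: on WHITE (2,0): turn R to E, flip to black, move to (2,1). |black|=11
Step 14: on WHITE (2,1): turn R to S, flip to black, move to (3,1). |black|=12
Step 15: on BLACK (3,1): turn L to E, flip to white, move to (3,2). |black|=11
Step 16: on BLACK (3,2): turn L to N, flip to white, move to (2,2). |black|=10

Answer: 2 2 N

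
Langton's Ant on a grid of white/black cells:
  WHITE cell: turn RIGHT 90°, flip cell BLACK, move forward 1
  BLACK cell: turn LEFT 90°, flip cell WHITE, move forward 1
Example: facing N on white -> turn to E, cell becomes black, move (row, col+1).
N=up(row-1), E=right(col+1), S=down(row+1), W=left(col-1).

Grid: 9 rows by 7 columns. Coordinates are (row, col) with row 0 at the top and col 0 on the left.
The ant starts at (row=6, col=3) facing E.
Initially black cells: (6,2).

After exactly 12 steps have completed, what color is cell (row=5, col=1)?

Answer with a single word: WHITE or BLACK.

Step 1: on WHITE (6,3): turn R to S, flip to black, move to (7,3). |black|=2
Step 2: on WHITE (7,3): turn R to W, flip to black, move to (7,2). |black|=3
Step 3: on WHITE (7,2): turn R to N, flip to black, move to (6,2). |black|=4
Step 4: on BLACK (6,2): turn L to W, flip to white, move to (6,1). |black|=3
Step 5: on WHITE (6,1): turn R to N, flip to black, move to (5,1). |black|=4
Step 6: on WHITE (5,1): turn R to E, flip to black, move to (5,2). |black|=5
Step 7: on WHITE (5,2): turn R to S, flip to black, move to (6,2). |black|=6
Step 8: on WHITE (6,2): turn R to W, flip to black, move to (6,1). |black|=7
Step 9: on BLACK (6,1): turn L to S, flip to white, move to (7,1). |black|=6
Step 10: on WHITE (7,1): turn R to W, flip to black, move to (7,0). |black|=7
Step 11: on WHITE (7,0): turn R to N, flip to black, move to (6,0). |black|=8
Step 12: on WHITE (6,0): turn R to E, flip to black, move to (6,1). |black|=9

Answer: BLACK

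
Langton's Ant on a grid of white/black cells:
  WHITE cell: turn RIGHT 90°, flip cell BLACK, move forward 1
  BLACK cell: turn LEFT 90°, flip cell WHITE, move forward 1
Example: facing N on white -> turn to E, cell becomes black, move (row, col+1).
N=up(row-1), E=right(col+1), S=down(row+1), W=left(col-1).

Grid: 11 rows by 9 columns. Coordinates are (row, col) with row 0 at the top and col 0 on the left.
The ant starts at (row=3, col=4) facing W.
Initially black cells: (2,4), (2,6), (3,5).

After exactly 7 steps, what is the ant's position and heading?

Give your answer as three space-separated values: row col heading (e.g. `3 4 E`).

Step 1: on WHITE (3,4): turn R to N, flip to black, move to (2,4). |black|=4
Step 2: on BLACK (2,4): turn L to W, flip to white, move to (2,3). |black|=3
Step 3: on WHITE (2,3): turn R to N, flip to black, move to (1,3). |black|=4
Step 4: on WHITE (1,3): turn R to E, flip to black, move to (1,4). |black|=5
Step 5: on WHITE (1,4): turn R to S, flip to black, move to (2,4). |black|=6
Step 6: on WHITE (2,4): turn R to W, flip to black, move to (2,3). |black|=7
Step 7: on BLACK (2,3): turn L to S, flip to white, move to (3,3). |black|=6

Answer: 3 3 S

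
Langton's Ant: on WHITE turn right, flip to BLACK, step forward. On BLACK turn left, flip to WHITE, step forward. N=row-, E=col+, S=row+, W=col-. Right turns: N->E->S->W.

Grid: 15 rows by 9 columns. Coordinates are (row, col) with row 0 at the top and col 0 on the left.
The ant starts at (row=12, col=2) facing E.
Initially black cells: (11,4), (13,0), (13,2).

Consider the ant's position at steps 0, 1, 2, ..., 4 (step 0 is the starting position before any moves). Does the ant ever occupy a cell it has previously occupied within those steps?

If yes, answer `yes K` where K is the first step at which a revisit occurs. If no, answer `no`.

Answer: no

Derivation:
Step 1: on WHITE (12,2): turn R to S, flip to black, move to (13,2). |black|=4 — new cell
Step 2: on BLACK (13,2): turn L to E, flip to white, move to (13,3). |black|=3 — new cell
Step 3: on WHITE (13,3): turn R to S, flip to black, move to (14,3). |black|=4 — new cell
Step 4: on WHITE (14,3): turn R to W, flip to black, move to (14,2). |black|=5 — new cell
No revisit within 4 steps.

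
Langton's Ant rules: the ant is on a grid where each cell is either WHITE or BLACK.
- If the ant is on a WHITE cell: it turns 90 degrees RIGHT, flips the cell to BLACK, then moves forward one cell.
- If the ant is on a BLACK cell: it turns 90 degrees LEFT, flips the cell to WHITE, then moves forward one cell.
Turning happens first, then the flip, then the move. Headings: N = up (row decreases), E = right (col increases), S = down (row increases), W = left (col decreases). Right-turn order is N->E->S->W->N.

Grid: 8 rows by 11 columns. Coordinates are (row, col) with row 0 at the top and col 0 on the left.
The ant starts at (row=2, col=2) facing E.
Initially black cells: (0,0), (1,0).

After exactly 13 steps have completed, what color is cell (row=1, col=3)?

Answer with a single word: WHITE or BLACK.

Answer: BLACK

Derivation:
Step 1: on WHITE (2,2): turn R to S, flip to black, move to (3,2). |black|=3
Step 2: on WHITE (3,2): turn R to W, flip to black, move to (3,1). |black|=4
Step 3: on WHITE (3,1): turn R to N, flip to black, move to (2,1). |black|=5
Step 4: on WHITE (2,1): turn R to E, flip to black, move to (2,2). |black|=6
Step 5: on BLACK (2,2): turn L to N, flip to white, move to (1,2). |black|=5
Step 6: on WHITE (1,2): turn R to E, flip to black, move to (1,3). |black|=6
Step 7: on WHITE (1,3): turn R to S, flip to black, move to (2,3). |black|=7
Step 8: on WHITE (2,3): turn R to W, flip to black, move to (2,2). |black|=8
Step 9: on WHITE (2,2): turn R to N, flip to black, move to (1,2). |black|=9
Step 10: on BLACK (1,2): turn L to W, flip to white, move to (1,1). |black|=8
Step 11: on WHITE (1,1): turn R to N, flip to black, move to (0,1). |black|=9
Step 12: on WHITE (0,1): turn R to E, flip to black, move to (0,2). |black|=10
Step 13: on WHITE (0,2): turn R to S, flip to black, move to (1,2). |black|=11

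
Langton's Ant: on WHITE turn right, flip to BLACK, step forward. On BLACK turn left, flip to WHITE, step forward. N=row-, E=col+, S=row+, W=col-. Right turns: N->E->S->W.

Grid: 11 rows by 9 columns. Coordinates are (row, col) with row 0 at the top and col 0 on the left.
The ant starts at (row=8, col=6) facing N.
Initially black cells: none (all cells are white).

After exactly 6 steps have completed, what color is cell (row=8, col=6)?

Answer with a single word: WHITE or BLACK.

Step 1: on WHITE (8,6): turn R to E, flip to black, move to (8,7). |black|=1
Step 2: on WHITE (8,7): turn R to S, flip to black, move to (9,7). |black|=2
Step 3: on WHITE (9,7): turn R to W, flip to black, move to (9,6). |black|=3
Step 4: on WHITE (9,6): turn R to N, flip to black, move to (8,6). |black|=4
Step 5: on BLACK (8,6): turn L to W, flip to white, move to (8,5). |black|=3
Step 6: on WHITE (8,5): turn R to N, flip to black, move to (7,5). |black|=4

Answer: WHITE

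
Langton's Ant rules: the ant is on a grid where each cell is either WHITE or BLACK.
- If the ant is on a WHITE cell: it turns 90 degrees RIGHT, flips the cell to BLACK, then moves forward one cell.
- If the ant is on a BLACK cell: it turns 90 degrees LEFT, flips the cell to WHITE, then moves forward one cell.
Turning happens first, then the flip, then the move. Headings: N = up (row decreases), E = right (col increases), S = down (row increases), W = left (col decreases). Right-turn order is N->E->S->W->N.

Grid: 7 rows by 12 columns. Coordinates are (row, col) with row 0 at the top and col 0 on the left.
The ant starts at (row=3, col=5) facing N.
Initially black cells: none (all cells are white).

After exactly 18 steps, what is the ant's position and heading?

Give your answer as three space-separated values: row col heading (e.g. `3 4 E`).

Answer: 4 4 S

Derivation:
Step 1: on WHITE (3,5): turn R to E, flip to black, move to (3,6). |black|=1
Step 2: on WHITE (3,6): turn R to S, flip to black, move to (4,6). |black|=2
Step 3: on WHITE (4,6): turn R to W, flip to black, move to (4,5). |black|=3
Step 4: on WHITE (4,5): turn R to N, flip to black, move to (3,5). |black|=4
Step 5: on BLACK (3,5): turn L to W, flip to white, move to (3,4). |black|=3
Step 6: on WHITE (3,4): turn R to N, flip to black, move to (2,4). |black|=4
Step 7: on WHITE (2,4): turn R to E, flip to black, move to (2,5). |black|=5
Step 8: on WHITE (2,5): turn R to S, flip to black, move to (3,5). |black|=6
Step 9: on WHITE (3,5): turn R to W, flip to black, move to (3,4). |black|=7
Step 10: on BLACK (3,4): turn L to S, flip to white, move to (4,4). |black|=6
Step 11: on WHITE (4,4): turn R to W, flip to black, move to (4,3). |black|=7
Step 12: on WHITE (4,3): turn R to N, flip to black, move to (3,3). |black|=8
Step 13: on WHITE (3,3): turn R to E, flip to black, move to (3,4). |black|=9
Step 14: on WHITE (3,4): turn R to S, flip to black, move to (4,4). |black|=10
Step 15: on BLACK (4,4): turn L to E, flip to white, move to (4,5). |black|=9
Step 16: on BLACK (4,5): turn L to N, flip to white, move to (3,5). |black|=8
Step 17: on BLACK (3,5): turn L to W, flip to white, move to (3,4). |black|=7
Step 18: on BLACK (3,4): turn L to S, flip to white, move to (4,4). |black|=6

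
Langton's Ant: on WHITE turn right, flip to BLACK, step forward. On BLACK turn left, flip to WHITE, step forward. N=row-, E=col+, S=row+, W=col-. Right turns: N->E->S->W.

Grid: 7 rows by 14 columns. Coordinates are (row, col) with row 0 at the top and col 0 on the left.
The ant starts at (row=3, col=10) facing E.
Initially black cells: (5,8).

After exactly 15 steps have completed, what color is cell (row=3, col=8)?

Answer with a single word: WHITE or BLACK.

Step 1: on WHITE (3,10): turn R to S, flip to black, move to (4,10). |black|=2
Step 2: on WHITE (4,10): turn R to W, flip to black, move to (4,9). |black|=3
Step 3: on WHITE (4,9): turn R to N, flip to black, move to (3,9). |black|=4
Step 4: on WHITE (3,9): turn R to E, flip to black, move to (3,10). |black|=5
Step 5: on BLACK (3,10): turn L to N, flip to white, move to (2,10). |black|=4
Step 6: on WHITE (2,10): turn R to E, flip to black, move to (2,11). |black|=5
Step 7: on WHITE (2,11): turn R to S, flip to black, move to (3,11). |black|=6
Step 8: on WHITE (3,11): turn R to W, flip to black, move to (3,10). |black|=7
Step 9: on WHITE (3,10): turn R to N, flip to black, move to (2,10). |black|=8
Step 10: on BLACK (2,10): turn L to W, flip to white, move to (2,9). |black|=7
Step 11: on WHITE (2,9): turn R to N, flip to black, move to (1,9). |black|=8
Step 12: on WHITE (1,9): turn R to E, flip to black, move to (1,10). |black|=9
Step 13: on WHITE (1,10): turn R to S, flip to black, move to (2,10). |black|=10
Step 14: on WHITE (2,10): turn R to W, flip to black, move to (2,9). |black|=11
Step 15: on BLACK (2,9): turn L to S, flip to white, move to (3,9). |black|=10

Answer: WHITE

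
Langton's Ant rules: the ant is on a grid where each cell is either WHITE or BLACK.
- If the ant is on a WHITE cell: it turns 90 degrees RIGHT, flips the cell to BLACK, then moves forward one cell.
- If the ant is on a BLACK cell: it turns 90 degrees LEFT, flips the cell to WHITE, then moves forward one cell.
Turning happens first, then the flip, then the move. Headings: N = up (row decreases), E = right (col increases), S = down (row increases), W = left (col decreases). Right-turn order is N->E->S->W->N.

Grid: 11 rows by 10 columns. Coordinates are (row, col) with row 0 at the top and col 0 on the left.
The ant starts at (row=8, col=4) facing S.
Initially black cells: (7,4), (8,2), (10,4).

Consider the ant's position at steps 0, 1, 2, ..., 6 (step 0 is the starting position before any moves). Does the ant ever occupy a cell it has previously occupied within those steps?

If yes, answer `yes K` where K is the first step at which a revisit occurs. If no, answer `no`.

Step 1: on WHITE (8,4): turn R to W, flip to black, move to (8,3). |black|=4 — new cell
Step 2: on WHITE (8,3): turn R to N, flip to black, move to (7,3). |black|=5 — new cell
Step 3: on WHITE (7,3): turn R to E, flip to black, move to (7,4). |black|=6 — new cell
Step 4: on BLACK (7,4): turn L to N, flip to white, move to (6,4). |black|=5 — new cell
Step 5: on WHITE (6,4): turn R to E, flip to black, move to (6,5). |black|=6 — new cell
Step 6: on WHITE (6,5): turn R to S, flip to black, move to (7,5). |black|=7 — new cell
No revisit within 6 steps.

Answer: no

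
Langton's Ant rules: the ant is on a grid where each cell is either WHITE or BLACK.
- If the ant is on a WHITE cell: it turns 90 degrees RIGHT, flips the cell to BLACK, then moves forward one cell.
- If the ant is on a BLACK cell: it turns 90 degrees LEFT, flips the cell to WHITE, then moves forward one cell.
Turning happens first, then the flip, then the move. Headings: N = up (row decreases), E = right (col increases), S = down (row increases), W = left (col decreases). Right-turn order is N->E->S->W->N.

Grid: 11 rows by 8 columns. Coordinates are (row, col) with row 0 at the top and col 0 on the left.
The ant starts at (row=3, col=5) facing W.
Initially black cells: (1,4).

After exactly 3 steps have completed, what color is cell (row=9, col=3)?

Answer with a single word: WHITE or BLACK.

Step 1: on WHITE (3,5): turn R to N, flip to black, move to (2,5). |black|=2
Step 2: on WHITE (2,5): turn R to E, flip to black, move to (2,6). |black|=3
Step 3: on WHITE (2,6): turn R to S, flip to black, move to (3,6). |black|=4

Answer: WHITE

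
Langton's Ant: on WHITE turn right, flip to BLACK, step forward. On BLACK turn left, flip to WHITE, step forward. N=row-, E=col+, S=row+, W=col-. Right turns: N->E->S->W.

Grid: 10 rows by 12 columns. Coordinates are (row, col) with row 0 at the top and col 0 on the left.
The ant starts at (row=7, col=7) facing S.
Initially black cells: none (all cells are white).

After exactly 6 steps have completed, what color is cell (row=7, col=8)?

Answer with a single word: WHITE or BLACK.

Answer: BLACK

Derivation:
Step 1: on WHITE (7,7): turn R to W, flip to black, move to (7,6). |black|=1
Step 2: on WHITE (7,6): turn R to N, flip to black, move to (6,6). |black|=2
Step 3: on WHITE (6,6): turn R to E, flip to black, move to (6,7). |black|=3
Step 4: on WHITE (6,7): turn R to S, flip to black, move to (7,7). |black|=4
Step 5: on BLACK (7,7): turn L to E, flip to white, move to (7,8). |black|=3
Step 6: on WHITE (7,8): turn R to S, flip to black, move to (8,8). |black|=4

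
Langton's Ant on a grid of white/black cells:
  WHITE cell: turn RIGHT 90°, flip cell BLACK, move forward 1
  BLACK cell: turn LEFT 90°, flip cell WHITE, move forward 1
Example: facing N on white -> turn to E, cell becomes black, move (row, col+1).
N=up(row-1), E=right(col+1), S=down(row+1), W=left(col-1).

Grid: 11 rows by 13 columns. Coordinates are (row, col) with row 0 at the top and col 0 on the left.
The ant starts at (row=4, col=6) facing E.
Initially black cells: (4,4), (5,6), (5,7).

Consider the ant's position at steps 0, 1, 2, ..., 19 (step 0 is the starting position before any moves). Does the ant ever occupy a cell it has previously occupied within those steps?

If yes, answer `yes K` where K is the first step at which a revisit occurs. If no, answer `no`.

Answer: yes 6

Derivation:
Step 1: on WHITE (4,6): turn R to S, flip to black, move to (5,6). |black|=4 — new cell
Step 2: on BLACK (5,6): turn L to E, flip to white, move to (5,7). |black|=3 — new cell
Step 3: on BLACK (5,7): turn L to N, flip to white, move to (4,7). |black|=2 — new cell
Step 4: on WHITE (4,7): turn R to E, flip to black, move to (4,8). |black|=3 — new cell
Step 5: on WHITE (4,8): turn R to S, flip to black, move to (5,8). |black|=4 — new cell
Step 6: on WHITE (5,8): turn R to W, flip to black, move to (5,7). |black|=5 — REVISIT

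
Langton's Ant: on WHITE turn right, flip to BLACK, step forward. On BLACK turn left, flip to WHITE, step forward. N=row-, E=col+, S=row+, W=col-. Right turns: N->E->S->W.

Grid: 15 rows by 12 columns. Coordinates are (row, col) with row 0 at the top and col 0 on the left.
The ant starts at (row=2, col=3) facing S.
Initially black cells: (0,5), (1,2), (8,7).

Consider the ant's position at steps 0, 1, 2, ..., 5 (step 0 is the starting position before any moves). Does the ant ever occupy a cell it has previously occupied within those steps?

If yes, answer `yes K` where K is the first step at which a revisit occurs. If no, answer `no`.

Answer: no

Derivation:
Step 1: on WHITE (2,3): turn R to W, flip to black, move to (2,2). |black|=4 — new cell
Step 2: on WHITE (2,2): turn R to N, flip to black, move to (1,2). |black|=5 — new cell
Step 3: on BLACK (1,2): turn L to W, flip to white, move to (1,1). |black|=4 — new cell
Step 4: on WHITE (1,1): turn R to N, flip to black, move to (0,1). |black|=5 — new cell
Step 5: on WHITE (0,1): turn R to E, flip to black, move to (0,2). |black|=6 — new cell
No revisit within 5 steps.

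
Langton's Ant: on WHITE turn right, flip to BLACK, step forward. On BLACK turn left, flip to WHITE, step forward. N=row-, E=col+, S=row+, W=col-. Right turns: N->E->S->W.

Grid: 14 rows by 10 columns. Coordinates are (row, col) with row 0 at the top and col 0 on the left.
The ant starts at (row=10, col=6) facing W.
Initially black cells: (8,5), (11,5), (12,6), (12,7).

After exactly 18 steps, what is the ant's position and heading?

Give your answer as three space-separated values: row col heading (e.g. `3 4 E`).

Step 1: on WHITE (10,6): turn R to N, flip to black, move to (9,6). |black|=5
Step 2: on WHITE (9,6): turn R to E, flip to black, move to (9,7). |black|=6
Step 3: on WHITE (9,7): turn R to S, flip to black, move to (10,7). |black|=7
Step 4: on WHITE (10,7): turn R to W, flip to black, move to (10,6). |black|=8
Step 5: on BLACK (10,6): turn L to S, flip to white, move to (11,6). |black|=7
Step 6: on WHITE (11,6): turn R to W, flip to black, move to (11,5). |black|=8
Step 7: on BLACK (11,5): turn L to S, flip to white, move to (12,5). |black|=7
Step 8: on WHITE (12,5): turn R to W, flip to black, move to (12,4). |black|=8
Step 9: on WHITE (12,4): turn R to N, flip to black, move to (11,4). |black|=9
Step 10: on WHITE (11,4): turn R to E, flip to black, move to (11,5). |black|=10
Step 11: on WHITE (11,5): turn R to S, flip to black, move to (12,5). |black|=11
Step 12: on BLACK (12,5): turn L to E, flip to white, move to (12,6). |black|=10
Step 13: on BLACK (12,6): turn L to N, flip to white, move to (11,6). |black|=9
Step 14: on BLACK (11,6): turn L to W, flip to white, move to (11,5). |black|=8
Step 15: on BLACK (11,5): turn L to S, flip to white, move to (12,5). |black|=7
Step 16: on WHITE (12,5): turn R to W, flip to black, move to (12,4). |black|=8
Step 17: on BLACK (12,4): turn L to S, flip to white, move to (13,4). |black|=7
Step 18: on WHITE (13,4): turn R to W, flip to black, move to (13,3). |black|=8

Answer: 13 3 W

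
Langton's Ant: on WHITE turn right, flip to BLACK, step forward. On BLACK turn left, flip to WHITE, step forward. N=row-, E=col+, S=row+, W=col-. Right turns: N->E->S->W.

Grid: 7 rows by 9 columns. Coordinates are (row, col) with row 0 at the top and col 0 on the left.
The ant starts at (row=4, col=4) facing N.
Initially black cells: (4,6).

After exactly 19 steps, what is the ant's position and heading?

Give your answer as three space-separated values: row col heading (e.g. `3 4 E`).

Answer: 5 2 W

Derivation:
Step 1: on WHITE (4,4): turn R to E, flip to black, move to (4,5). |black|=2
Step 2: on WHITE (4,5): turn R to S, flip to black, move to (5,5). |black|=3
Step 3: on WHITE (5,5): turn R to W, flip to black, move to (5,4). |black|=4
Step 4: on WHITE (5,4): turn R to N, flip to black, move to (4,4). |black|=5
Step 5: on BLACK (4,4): turn L to W, flip to white, move to (4,3). |black|=4
Step 6: on WHITE (4,3): turn R to N, flip to black, move to (3,3). |black|=5
Step 7: on WHITE (3,3): turn R to E, flip to black, move to (3,4). |black|=6
Step 8: on WHITE (3,4): turn R to S, flip to black, move to (4,4). |black|=7
Step 9: on WHITE (4,4): turn R to W, flip to black, move to (4,3). |black|=8
Step 10: on BLACK (4,3): turn L to S, flip to white, move to (5,3). |black|=7
Step 11: on WHITE (5,3): turn R to W, flip to black, move to (5,2). |black|=8
Step 12: on WHITE (5,2): turn R to N, flip to black, move to (4,2). |black|=9
Step 13: on WHITE (4,2): turn R to E, flip to black, move to (4,3). |black|=10
Step 14: on WHITE (4,3): turn R to S, flip to black, move to (5,3). |black|=11
Step 15: on BLACK (5,3): turn L to E, flip to white, move to (5,4). |black|=10
Step 16: on BLACK (5,4): turn L to N, flip to white, move to (4,4). |black|=9
Step 17: on BLACK (4,4): turn L to W, flip to white, move to (4,3). |black|=8
Step 18: on BLACK (4,3): turn L to S, flip to white, move to (5,3). |black|=7
Step 19: on WHITE (5,3): turn R to W, flip to black, move to (5,2). |black|=8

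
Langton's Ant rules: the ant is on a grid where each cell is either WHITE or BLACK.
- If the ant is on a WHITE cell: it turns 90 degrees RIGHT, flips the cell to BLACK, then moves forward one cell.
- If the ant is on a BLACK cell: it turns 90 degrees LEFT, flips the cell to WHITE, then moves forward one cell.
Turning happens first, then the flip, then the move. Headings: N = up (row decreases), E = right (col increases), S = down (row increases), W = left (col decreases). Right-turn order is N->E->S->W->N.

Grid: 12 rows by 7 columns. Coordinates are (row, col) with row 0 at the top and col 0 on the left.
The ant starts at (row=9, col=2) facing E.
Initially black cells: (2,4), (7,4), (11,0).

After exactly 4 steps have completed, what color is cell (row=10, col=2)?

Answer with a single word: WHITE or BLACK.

Answer: BLACK

Derivation:
Step 1: on WHITE (9,2): turn R to S, flip to black, move to (10,2). |black|=4
Step 2: on WHITE (10,2): turn R to W, flip to black, move to (10,1). |black|=5
Step 3: on WHITE (10,1): turn R to N, flip to black, move to (9,1). |black|=6
Step 4: on WHITE (9,1): turn R to E, flip to black, move to (9,2). |black|=7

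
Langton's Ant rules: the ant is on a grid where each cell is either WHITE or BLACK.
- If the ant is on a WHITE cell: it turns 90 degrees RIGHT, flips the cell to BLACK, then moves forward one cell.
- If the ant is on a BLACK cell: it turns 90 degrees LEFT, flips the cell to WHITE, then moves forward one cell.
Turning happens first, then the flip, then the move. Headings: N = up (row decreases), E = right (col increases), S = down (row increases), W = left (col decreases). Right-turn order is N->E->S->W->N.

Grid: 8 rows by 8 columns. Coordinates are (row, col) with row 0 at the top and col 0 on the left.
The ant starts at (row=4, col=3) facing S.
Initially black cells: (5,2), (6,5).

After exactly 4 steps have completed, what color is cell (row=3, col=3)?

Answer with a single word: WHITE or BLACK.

Answer: BLACK

Derivation:
Step 1: on WHITE (4,3): turn R to W, flip to black, move to (4,2). |black|=3
Step 2: on WHITE (4,2): turn R to N, flip to black, move to (3,2). |black|=4
Step 3: on WHITE (3,2): turn R to E, flip to black, move to (3,3). |black|=5
Step 4: on WHITE (3,3): turn R to S, flip to black, move to (4,3). |black|=6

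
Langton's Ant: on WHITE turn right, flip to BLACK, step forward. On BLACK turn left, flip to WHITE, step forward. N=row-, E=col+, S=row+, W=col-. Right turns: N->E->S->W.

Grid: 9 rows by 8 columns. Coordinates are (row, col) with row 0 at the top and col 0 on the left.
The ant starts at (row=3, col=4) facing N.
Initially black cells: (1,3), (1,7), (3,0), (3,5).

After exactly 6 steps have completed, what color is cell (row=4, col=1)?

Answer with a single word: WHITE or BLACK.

Step 1: on WHITE (3,4): turn R to E, flip to black, move to (3,5). |black|=5
Step 2: on BLACK (3,5): turn L to N, flip to white, move to (2,5). |black|=4
Step 3: on WHITE (2,5): turn R to E, flip to black, move to (2,6). |black|=5
Step 4: on WHITE (2,6): turn R to S, flip to black, move to (3,6). |black|=6
Step 5: on WHITE (3,6): turn R to W, flip to black, move to (3,5). |black|=7
Step 6: on WHITE (3,5): turn R to N, flip to black, move to (2,5). |black|=8

Answer: WHITE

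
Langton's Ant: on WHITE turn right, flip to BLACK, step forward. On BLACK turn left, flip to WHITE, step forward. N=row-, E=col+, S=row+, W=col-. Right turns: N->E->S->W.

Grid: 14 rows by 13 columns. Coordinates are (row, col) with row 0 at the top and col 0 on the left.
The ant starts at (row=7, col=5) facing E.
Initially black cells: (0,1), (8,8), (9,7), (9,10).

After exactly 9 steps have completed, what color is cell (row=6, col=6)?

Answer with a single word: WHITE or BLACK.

Answer: BLACK

Derivation:
Step 1: on WHITE (7,5): turn R to S, flip to black, move to (8,5). |black|=5
Step 2: on WHITE (8,5): turn R to W, flip to black, move to (8,4). |black|=6
Step 3: on WHITE (8,4): turn R to N, flip to black, move to (7,4). |black|=7
Step 4: on WHITE (7,4): turn R to E, flip to black, move to (7,5). |black|=8
Step 5: on BLACK (7,5): turn L to N, flip to white, move to (6,5). |black|=7
Step 6: on WHITE (6,5): turn R to E, flip to black, move to (6,6). |black|=8
Step 7: on WHITE (6,6): turn R to S, flip to black, move to (7,6). |black|=9
Step 8: on WHITE (7,6): turn R to W, flip to black, move to (7,5). |black|=10
Step 9: on WHITE (7,5): turn R to N, flip to black, move to (6,5). |black|=11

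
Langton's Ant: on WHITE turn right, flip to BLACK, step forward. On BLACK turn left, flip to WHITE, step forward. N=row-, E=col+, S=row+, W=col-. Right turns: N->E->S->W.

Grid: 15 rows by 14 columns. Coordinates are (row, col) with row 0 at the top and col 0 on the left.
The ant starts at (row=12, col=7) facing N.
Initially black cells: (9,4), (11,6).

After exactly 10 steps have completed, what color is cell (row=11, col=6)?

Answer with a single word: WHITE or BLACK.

Answer: WHITE

Derivation:
Step 1: on WHITE (12,7): turn R to E, flip to black, move to (12,8). |black|=3
Step 2: on WHITE (12,8): turn R to S, flip to black, move to (13,8). |black|=4
Step 3: on WHITE (13,8): turn R to W, flip to black, move to (13,7). |black|=5
Step 4: on WHITE (13,7): turn R to N, flip to black, move to (12,7). |black|=6
Step 5: on BLACK (12,7): turn L to W, flip to white, move to (12,6). |black|=5
Step 6: on WHITE (12,6): turn R to N, flip to black, move to (11,6). |black|=6
Step 7: on BLACK (11,6): turn L to W, flip to white, move to (11,5). |black|=5
Step 8: on WHITE (11,5): turn R to N, flip to black, move to (10,5). |black|=6
Step 9: on WHITE (10,5): turn R to E, flip to black, move to (10,6). |black|=7
Step 10: on WHITE (10,6): turn R to S, flip to black, move to (11,6). |black|=8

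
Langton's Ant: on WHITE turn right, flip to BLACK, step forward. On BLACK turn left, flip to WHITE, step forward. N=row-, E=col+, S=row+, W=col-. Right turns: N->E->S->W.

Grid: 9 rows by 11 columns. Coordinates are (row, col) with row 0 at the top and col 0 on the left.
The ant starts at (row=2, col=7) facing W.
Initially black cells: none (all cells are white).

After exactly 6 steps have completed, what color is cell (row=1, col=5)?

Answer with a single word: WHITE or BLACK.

Step 1: on WHITE (2,7): turn R to N, flip to black, move to (1,7). |black|=1
Step 2: on WHITE (1,7): turn R to E, flip to black, move to (1,8). |black|=2
Step 3: on WHITE (1,8): turn R to S, flip to black, move to (2,8). |black|=3
Step 4: on WHITE (2,8): turn R to W, flip to black, move to (2,7). |black|=4
Step 5: on BLACK (2,7): turn L to S, flip to white, move to (3,7). |black|=3
Step 6: on WHITE (3,7): turn R to W, flip to black, move to (3,6). |black|=4

Answer: WHITE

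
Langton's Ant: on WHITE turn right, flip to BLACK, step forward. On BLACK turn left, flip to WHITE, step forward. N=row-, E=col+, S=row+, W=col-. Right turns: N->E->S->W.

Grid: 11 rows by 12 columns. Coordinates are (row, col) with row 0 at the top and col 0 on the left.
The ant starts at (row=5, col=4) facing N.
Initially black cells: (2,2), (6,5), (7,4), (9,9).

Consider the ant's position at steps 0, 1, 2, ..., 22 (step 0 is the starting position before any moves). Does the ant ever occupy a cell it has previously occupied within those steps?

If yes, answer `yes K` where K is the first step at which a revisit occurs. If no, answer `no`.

Answer: yes 6

Derivation:
Step 1: on WHITE (5,4): turn R to E, flip to black, move to (5,5). |black|=5 — new cell
Step 2: on WHITE (5,5): turn R to S, flip to black, move to (6,5). |black|=6 — new cell
Step 3: on BLACK (6,5): turn L to E, flip to white, move to (6,6). |black|=5 — new cell
Step 4: on WHITE (6,6): turn R to S, flip to black, move to (7,6). |black|=6 — new cell
Step 5: on WHITE (7,6): turn R to W, flip to black, move to (7,5). |black|=7 — new cell
Step 6: on WHITE (7,5): turn R to N, flip to black, move to (6,5). |black|=8 — REVISIT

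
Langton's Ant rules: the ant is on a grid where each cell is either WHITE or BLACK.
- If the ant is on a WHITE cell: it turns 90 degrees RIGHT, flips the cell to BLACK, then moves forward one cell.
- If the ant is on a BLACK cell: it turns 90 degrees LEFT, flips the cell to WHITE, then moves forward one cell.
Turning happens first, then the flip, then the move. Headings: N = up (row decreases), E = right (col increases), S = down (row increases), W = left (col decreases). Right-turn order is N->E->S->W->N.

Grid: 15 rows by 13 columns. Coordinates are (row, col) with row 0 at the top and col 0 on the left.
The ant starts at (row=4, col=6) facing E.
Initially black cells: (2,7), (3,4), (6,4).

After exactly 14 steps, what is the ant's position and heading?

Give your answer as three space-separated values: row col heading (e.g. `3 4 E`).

Answer: 3 5 W

Derivation:
Step 1: on WHITE (4,6): turn R to S, flip to black, move to (5,6). |black|=4
Step 2: on WHITE (5,6): turn R to W, flip to black, move to (5,5). |black|=5
Step 3: on WHITE (5,5): turn R to N, flip to black, move to (4,5). |black|=6
Step 4: on WHITE (4,5): turn R to E, flip to black, move to (4,6). |black|=7
Step 5: on BLACK (4,6): turn L to N, flip to white, move to (3,6). |black|=6
Step 6: on WHITE (3,6): turn R to E, flip to black, move to (3,7). |black|=7
Step 7: on WHITE (3,7): turn R to S, flip to black, move to (4,7). |black|=8
Step 8: on WHITE (4,7): turn R to W, flip to black, move to (4,6). |black|=9
Step 9: on WHITE (4,6): turn R to N, flip to black, move to (3,6). |black|=10
Step 10: on BLACK (3,6): turn L to W, flip to white, move to (3,5). |black|=9
Step 11: on WHITE (3,5): turn R to N, flip to black, move to (2,5). |black|=10
Step 12: on WHITE (2,5): turn R to E, flip to black, move to (2,6). |black|=11
Step 13: on WHITE (2,6): turn R to S, flip to black, move to (3,6). |black|=12
Step 14: on WHITE (3,6): turn R to W, flip to black, move to (3,5). |black|=13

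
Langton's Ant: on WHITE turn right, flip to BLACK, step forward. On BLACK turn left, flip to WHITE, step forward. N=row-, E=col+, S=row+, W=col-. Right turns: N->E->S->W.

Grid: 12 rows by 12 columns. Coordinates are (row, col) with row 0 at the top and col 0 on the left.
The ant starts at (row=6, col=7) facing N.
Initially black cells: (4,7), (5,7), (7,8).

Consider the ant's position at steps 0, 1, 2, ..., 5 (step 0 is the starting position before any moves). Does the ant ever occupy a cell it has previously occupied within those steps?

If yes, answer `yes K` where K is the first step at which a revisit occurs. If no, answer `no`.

Answer: no

Derivation:
Step 1: on WHITE (6,7): turn R to E, flip to black, move to (6,8). |black|=4 — new cell
Step 2: on WHITE (6,8): turn R to S, flip to black, move to (7,8). |black|=5 — new cell
Step 3: on BLACK (7,8): turn L to E, flip to white, move to (7,9). |black|=4 — new cell
Step 4: on WHITE (7,9): turn R to S, flip to black, move to (8,9). |black|=5 — new cell
Step 5: on WHITE (8,9): turn R to W, flip to black, move to (8,8). |black|=6 — new cell
No revisit within 5 steps.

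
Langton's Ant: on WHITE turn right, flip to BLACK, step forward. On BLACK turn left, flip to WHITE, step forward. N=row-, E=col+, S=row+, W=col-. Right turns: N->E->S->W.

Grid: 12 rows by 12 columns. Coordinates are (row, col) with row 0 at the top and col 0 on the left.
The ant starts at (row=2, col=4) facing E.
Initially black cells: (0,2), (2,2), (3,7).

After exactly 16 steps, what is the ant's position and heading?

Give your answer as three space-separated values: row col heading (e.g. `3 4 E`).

Answer: 2 4 E

Derivation:
Step 1: on WHITE (2,4): turn R to S, flip to black, move to (3,4). |black|=4
Step 2: on WHITE (3,4): turn R to W, flip to black, move to (3,3). |black|=5
Step 3: on WHITE (3,3): turn R to N, flip to black, move to (2,3). |black|=6
Step 4: on WHITE (2,3): turn R to E, flip to black, move to (2,4). |black|=7
Step 5: on BLACK (2,4): turn L to N, flip to white, move to (1,4). |black|=6
Step 6: on WHITE (1,4): turn R to E, flip to black, move to (1,5). |black|=7
Step 7: on WHITE (1,5): turn R to S, flip to black, move to (2,5). |black|=8
Step 8: on WHITE (2,5): turn R to W, flip to black, move to (2,4). |black|=9
Step 9: on WHITE (2,4): turn R to N, flip to black, move to (1,4). |black|=10
Step 10: on BLACK (1,4): turn L to W, flip to white, move to (1,3). |black|=9
Step 11: on WHITE (1,3): turn R to N, flip to black, move to (0,3). |black|=10
Step 12: on WHITE (0,3): turn R to E, flip to black, move to (0,4). |black|=11
Step 13: on WHITE (0,4): turn R to S, flip to black, move to (1,4). |black|=12
Step 14: on WHITE (1,4): turn R to W, flip to black, move to (1,3). |black|=13
Step 15: on BLACK (1,3): turn L to S, flip to white, move to (2,3). |black|=12
Step 16: on BLACK (2,3): turn L to E, flip to white, move to (2,4). |black|=11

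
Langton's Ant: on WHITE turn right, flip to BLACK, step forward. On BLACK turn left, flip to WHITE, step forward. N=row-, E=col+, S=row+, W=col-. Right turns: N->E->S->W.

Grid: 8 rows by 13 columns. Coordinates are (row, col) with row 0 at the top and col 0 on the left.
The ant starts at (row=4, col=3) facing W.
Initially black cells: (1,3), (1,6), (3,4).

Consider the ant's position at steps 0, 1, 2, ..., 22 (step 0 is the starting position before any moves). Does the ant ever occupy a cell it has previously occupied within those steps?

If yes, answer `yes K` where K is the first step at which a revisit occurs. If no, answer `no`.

Step 1: on WHITE (4,3): turn R to N, flip to black, move to (3,3). |black|=4 — new cell
Step 2: on WHITE (3,3): turn R to E, flip to black, move to (3,4). |black|=5 — new cell
Step 3: on BLACK (3,4): turn L to N, flip to white, move to (2,4). |black|=4 — new cell
Step 4: on WHITE (2,4): turn R to E, flip to black, move to (2,5). |black|=5 — new cell
Step 5: on WHITE (2,5): turn R to S, flip to black, move to (3,5). |black|=6 — new cell
Step 6: on WHITE (3,5): turn R to W, flip to black, move to (3,4). |black|=7 — REVISIT

Answer: yes 6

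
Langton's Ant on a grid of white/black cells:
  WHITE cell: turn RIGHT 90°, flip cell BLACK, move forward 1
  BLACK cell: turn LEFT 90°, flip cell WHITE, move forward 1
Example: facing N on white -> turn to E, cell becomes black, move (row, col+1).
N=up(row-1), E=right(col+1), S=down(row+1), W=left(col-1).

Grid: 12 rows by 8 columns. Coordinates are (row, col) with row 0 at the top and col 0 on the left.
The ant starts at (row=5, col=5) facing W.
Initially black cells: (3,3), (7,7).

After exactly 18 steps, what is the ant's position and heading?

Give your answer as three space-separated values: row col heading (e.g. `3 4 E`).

Step 1: on WHITE (5,5): turn R to N, flip to black, move to (4,5). |black|=3
Step 2: on WHITE (4,5): turn R to E, flip to black, move to (4,6). |black|=4
Step 3: on WHITE (4,6): turn R to S, flip to black, move to (5,6). |black|=5
Step 4: on WHITE (5,6): turn R to W, flip to black, move to (5,5). |black|=6
Step 5: on BLACK (5,5): turn L to S, flip to white, move to (6,5). |black|=5
Step 6: on WHITE (6,5): turn R to W, flip to black, move to (6,4). |black|=6
Step 7: on WHITE (6,4): turn R to N, flip to black, move to (5,4). |black|=7
Step 8: on WHITE (5,4): turn R to E, flip to black, move to (5,5). |black|=8
Step 9: on WHITE (5,5): turn R to S, flip to black, move to (6,5). |black|=9
Step 10: on BLACK (6,5): turn L to E, flip to white, move to (6,6). |black|=8
Step 11: on WHITE (6,6): turn R to S, flip to black, move to (7,6). |black|=9
Step 12: on WHITE (7,6): turn R to W, flip to black, move to (7,5). |black|=10
Step 13: on WHITE (7,5): turn R to N, flip to black, move to (6,5). |black|=11
Step 14: on WHITE (6,5): turn R to E, flip to black, move to (6,6). |black|=12
Step 15: on BLACK (6,6): turn L to N, flip to white, move to (5,6). |black|=11
Step 16: on BLACK (5,6): turn L to W, flip to white, move to (5,5). |black|=10
Step 17: on BLACK (5,5): turn L to S, flip to white, move to (6,5). |black|=9
Step 18: on BLACK (6,5): turn L to E, flip to white, move to (6,6). |black|=8

Answer: 6 6 E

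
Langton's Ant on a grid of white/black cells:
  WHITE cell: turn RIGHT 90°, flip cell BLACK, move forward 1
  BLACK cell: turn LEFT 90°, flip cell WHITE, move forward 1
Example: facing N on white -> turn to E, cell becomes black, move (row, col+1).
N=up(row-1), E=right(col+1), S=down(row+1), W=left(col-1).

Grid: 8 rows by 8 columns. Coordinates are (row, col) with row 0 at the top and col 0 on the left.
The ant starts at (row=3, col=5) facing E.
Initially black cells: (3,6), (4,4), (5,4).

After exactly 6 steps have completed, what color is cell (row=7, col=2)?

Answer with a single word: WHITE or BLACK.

Answer: WHITE

Derivation:
Step 1: on WHITE (3,5): turn R to S, flip to black, move to (4,5). |black|=4
Step 2: on WHITE (4,5): turn R to W, flip to black, move to (4,4). |black|=5
Step 3: on BLACK (4,4): turn L to S, flip to white, move to (5,4). |black|=4
Step 4: on BLACK (5,4): turn L to E, flip to white, move to (5,5). |black|=3
Step 5: on WHITE (5,5): turn R to S, flip to black, move to (6,5). |black|=4
Step 6: on WHITE (6,5): turn R to W, flip to black, move to (6,4). |black|=5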